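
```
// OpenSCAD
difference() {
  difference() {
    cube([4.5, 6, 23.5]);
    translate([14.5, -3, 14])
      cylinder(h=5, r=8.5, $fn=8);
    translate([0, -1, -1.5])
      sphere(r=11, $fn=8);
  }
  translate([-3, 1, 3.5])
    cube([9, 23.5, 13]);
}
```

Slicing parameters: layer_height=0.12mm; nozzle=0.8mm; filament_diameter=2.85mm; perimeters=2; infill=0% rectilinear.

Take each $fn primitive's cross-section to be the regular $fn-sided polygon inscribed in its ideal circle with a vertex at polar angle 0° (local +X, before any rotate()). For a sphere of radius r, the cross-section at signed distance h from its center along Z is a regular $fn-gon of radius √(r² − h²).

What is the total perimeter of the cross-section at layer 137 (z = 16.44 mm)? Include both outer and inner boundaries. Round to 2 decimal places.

11.00 mm

At z = 16.44 mm: the 4.5×6 cube contributes its full rectangle (perimeter 21.00 mm); the r=8.5 cylinder at (14.5, -3) contributes a regular 8-gon of circumradius 8.5 (perimeter = 2·8·8.500·sin(180°/8) = 52.04 mm); the sphere at (0, -1) is absent (|z−center|=17.940 > r=11); After the difference (first − rest): starting from the 4.5×6 cube, the r=8.5 cylinder at (14.5, -3) misses the remaining region (no effect) — boundary = 21.00 mm; the cube at (-3, 1) is present — its section is the full 9×23.5 rectangle (perimeter 65.00 mm); Subtracting the remaining from the first: starting from the result so far, the 9×23.5 cube at (-3, 1) partially overlaps it — only the 22.50 mm² overlap (of its 211.50 mm²) is removed, clipping the outline — boundary = 11.00 mm. Overall, the cross-section is a single solid region. Total boundary length (outer) = 11.00 mm.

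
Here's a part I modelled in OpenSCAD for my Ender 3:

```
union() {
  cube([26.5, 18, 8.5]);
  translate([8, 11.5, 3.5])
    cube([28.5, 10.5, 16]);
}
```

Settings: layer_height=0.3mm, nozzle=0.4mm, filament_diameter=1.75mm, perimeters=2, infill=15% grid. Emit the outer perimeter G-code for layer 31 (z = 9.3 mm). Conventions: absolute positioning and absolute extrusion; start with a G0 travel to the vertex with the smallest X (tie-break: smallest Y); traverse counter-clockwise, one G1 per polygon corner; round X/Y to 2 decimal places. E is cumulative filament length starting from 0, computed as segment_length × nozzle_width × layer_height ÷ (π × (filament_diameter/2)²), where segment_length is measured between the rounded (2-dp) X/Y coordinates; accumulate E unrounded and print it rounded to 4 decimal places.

G0 X8.00 Y11.50 Z9.30
G1 X36.50 Y11.50 E1.4219
G1 X36.50 Y22.00 E1.9457
G1 X8.00 Y22.00 E3.3676
G1 X8.00 Y11.50 E3.8914

At z = 9.3 mm: the cube is absent (z outside [0, 8.5]); the cube at (8, 11.5) (footprint 28.5×10.5) is included at this height; Merging all regions: only the 28.5×10.5 cube at (8, 11.5) is present, so the union is just that shape — 1 connected region. The outline is a single polygon with 4 vertices. Extrusion per mm of travel: 0.4 × 0.3 / (π × 0.875²) = 0.049890. Accumulating E over each segment gives final E = 3.8914.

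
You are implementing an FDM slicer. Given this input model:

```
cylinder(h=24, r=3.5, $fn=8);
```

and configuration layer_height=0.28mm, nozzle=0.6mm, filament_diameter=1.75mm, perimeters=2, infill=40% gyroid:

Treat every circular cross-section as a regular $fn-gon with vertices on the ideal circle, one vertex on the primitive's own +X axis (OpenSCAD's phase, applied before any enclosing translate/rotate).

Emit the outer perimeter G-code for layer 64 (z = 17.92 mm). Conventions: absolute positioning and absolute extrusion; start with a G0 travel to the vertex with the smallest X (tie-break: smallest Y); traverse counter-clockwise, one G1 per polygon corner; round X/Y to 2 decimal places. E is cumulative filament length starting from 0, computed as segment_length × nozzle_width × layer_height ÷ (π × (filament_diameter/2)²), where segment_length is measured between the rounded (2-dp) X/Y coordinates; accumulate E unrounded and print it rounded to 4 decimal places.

At z = 17.92 mm: the r=3.5 cylinder gives a regular 8-gon of circumradius 3.5 (constant along its height). The outline is a single polygon with 8 vertices. Extrusion per mm of travel: 0.6 × 0.28 / (π × 0.875²) = 0.069846. Accumulating E over each segment gives final E = 1.4954.

G0 X-3.50 Y0.00 Z17.92
G1 X-2.47 Y-2.47 E0.1869
G1 X0.00 Y-3.50 E0.3738
G1 X2.47 Y-2.47 E0.5608
G1 X3.50 Y0.00 E0.7477
G1 X2.47 Y2.47 E0.9346
G1 X0.00 Y3.50 E1.1215
G1 X-2.47 Y2.47 E1.3084
G1 X-3.50 Y0.00 E1.4954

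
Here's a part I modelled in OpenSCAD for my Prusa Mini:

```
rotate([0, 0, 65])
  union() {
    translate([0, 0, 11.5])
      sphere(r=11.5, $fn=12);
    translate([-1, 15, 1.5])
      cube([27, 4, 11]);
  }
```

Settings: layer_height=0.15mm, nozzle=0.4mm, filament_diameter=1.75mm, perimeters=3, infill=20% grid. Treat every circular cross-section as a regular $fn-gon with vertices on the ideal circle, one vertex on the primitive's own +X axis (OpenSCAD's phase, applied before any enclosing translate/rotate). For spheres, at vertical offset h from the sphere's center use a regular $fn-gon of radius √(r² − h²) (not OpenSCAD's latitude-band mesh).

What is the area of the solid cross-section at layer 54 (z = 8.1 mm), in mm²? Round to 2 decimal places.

At z = 8.1 mm: the sphere: section is a regular 12-gon, circumradius = √(r²−h²) = √(11.5²−3.4²) = 10.986 (area = (12/2)·10.986²·sin(360°/12) = 362.07 mm²); the cube at (-1, 15) is present — its section is the full 27×4 rectangle (area 108.00 mm²); Combining (union): the 2 present regions are separate (no shared area or edge), so areas and boundary lengths simply add and each stays a separate island — area = 470.07 mm²; (rotated 65° about Z; rotation is an isometry so areas/perimeters/island counts are preserved). Overall, the cross-section has 2 separate islands. Net area = 470.07 mm².

470.07 mm²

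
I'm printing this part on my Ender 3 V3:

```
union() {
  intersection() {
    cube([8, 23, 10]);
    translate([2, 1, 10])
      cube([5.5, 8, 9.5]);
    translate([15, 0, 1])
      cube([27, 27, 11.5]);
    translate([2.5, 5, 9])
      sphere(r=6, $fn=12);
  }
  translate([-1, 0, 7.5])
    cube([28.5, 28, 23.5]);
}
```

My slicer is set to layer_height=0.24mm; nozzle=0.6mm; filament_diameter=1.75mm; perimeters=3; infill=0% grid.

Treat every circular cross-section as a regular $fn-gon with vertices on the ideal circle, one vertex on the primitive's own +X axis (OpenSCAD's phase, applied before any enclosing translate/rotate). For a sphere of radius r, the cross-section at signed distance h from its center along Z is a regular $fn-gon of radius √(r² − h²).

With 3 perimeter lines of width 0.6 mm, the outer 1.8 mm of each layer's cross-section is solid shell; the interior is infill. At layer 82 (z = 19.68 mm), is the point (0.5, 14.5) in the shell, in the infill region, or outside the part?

shell

At z = 19.68 mm: the cube is not intersected at this z (z outside [0, 10]); the cube at (2, 1) does not reach this height (z outside [10, 19.5]); the cube at (15, 0) is absent (z outside [1, 12.5]); the sphere at (2.5, 5) is absent (|z−center|=10.680 > r=6); Taking the intersection: at least one operand is absent at this height, so nothing remains; the cube at (-1, 0) (footprint 28.5×28) is included at this height; Taking the union: only the 28.5×28 cube at (-1, 0) is present, so the union is just that shape — 1 connected region. Overall, the cross-section is a single solid region. The nearest boundary edge runs (-1.00, 28.00)→(-1.00, 0.00); distance from the point to it = 1.50 mm. The point is inside the cross-section, 1.50 mm from the nearest boundary — within the 1.8 mm shell band (3 × 0.6).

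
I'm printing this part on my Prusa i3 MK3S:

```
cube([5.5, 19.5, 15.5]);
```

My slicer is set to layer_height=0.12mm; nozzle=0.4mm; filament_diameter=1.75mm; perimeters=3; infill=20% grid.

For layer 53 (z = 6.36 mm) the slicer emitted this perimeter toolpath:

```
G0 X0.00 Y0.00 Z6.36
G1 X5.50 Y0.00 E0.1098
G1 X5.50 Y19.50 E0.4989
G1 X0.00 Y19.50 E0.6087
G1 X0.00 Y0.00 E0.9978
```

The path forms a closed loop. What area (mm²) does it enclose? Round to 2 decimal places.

Apply the shoelace formula to the sequence of (X, Y) vertices; enclosed area = 107.25 mm².

107.25 mm²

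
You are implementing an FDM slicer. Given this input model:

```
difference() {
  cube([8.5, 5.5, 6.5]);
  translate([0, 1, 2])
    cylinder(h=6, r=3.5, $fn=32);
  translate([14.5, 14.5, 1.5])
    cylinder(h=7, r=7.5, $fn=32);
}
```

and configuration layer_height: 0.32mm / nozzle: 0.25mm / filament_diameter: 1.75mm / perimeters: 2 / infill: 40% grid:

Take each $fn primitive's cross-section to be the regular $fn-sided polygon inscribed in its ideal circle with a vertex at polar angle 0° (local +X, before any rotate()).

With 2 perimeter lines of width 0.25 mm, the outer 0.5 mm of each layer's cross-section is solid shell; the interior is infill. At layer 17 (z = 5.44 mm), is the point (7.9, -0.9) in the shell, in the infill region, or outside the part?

outside

At z = 5.44 mm: the 8.5×5.5 cube contributes its full rectangle; the cylinder at (0, 1): section is a regular 32-gon, circumradius r=3.5; the cylinder at (14.5, 14.5): section is a regular 32-gon, circumradius r=7.5; Taking the first minus the rest: starting from the 8.5×5.5 cube, the r=3.5 cylinder at (0, 1) partially overlaps it — only the 13.00 mm² overlap (of its 38.24 mm²) is removed, clipping the outline; the r=7.5 cylinder at (14.5, 14.5) misses the remaining region (no effect) — 1 connected region. Overall, the cross-section is a single solid region. The nearest boundary edge runs (8.50, 0.00)→(3.34, 0.00); distance from the point to it = 0.90 mm. The point is not inside any of the regions above, so it lies outside the cross-section (0.90 mm from the nearest boundary).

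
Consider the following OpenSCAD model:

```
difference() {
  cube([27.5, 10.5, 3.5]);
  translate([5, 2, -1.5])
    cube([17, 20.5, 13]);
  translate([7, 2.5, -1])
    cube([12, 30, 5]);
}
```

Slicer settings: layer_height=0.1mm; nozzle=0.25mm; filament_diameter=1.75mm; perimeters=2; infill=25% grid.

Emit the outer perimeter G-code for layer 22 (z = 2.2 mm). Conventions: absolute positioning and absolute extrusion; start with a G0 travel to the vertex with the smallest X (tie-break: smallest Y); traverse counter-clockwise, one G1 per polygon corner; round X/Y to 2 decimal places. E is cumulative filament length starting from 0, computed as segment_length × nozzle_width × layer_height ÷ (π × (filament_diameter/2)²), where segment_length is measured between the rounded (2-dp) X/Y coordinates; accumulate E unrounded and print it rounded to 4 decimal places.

G0 X0.00 Y0.00 Z2.20
G1 X27.50 Y0.00 E0.2858
G1 X27.50 Y10.50 E0.3950
G1 X22.00 Y10.50 E0.4521
G1 X22.00 Y2.00 E0.5405
G1 X5.00 Y2.00 E0.7172
G1 X5.00 Y10.50 E0.8055
G1 X0.00 Y10.50 E0.8575
G1 X0.00 Y0.00 E0.9666

At z = 2.2 mm: the cube is present — its section is the full 27.5×10.5 rectangle; the 17×20.5 cube at (5, 2) contributes its full rectangle; the 12×30 cube at (7, 2.5) contributes its full rectangle; Taking the first minus the rest: starting from the 27.5×10.5 cube, the 17×20.5 cube at (5, 2) partially overlaps it — only the 144.50 mm² overlap (of its 348.50 mm²) is removed, clipping the outline; the 12×30 cube at (7, 2.5) misses the remaining region (no effect) — 1 connected region. The outline is a single polygon with 8 vertices. Extrusion per mm of travel: 0.25 × 0.1 / (π × 0.875²) = 0.010394. Accumulating E over each segment gives final E = 0.9666.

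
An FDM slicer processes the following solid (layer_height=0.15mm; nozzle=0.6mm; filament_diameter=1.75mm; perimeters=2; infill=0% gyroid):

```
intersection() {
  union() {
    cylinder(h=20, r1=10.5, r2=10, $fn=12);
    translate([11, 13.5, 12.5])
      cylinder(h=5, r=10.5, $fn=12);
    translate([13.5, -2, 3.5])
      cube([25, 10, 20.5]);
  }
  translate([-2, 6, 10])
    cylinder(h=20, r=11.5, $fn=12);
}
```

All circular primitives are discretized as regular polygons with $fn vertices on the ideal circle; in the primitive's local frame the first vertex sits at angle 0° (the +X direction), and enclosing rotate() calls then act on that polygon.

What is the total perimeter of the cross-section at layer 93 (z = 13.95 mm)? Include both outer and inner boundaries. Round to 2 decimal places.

At z = 13.95 mm: the cone: at t=0.698 of its height the radius interpolates to r₁+(r₂−r₁)t = 10.151, giving a regular 12-gon of that circumradius (perimeter = 2·12·10.151·sin(180°/12) = 63.06 mm); the cylinder at (11, 13.5): section is a regular 12-gon, circumradius r=10.5 (perimeter = 2·12·10.500·sin(180°/12) = 65.22 mm); the cube at (13.5, -2) (footprint 25×10) is included at this height (perimeter 70.00 mm); Combining (union): the regions partially overlap (shared area 36.43 mm²), so the edge portions inside another operand are dropped and the merged outline is re-measured after clipping — boundary = 158.49 mm; the r=11.5 cylinder at (-2, 6) gives a regular 12-gon of circumradius 11.5 (constant along its height) (perimeter = 2·12·11.500·sin(180°/12) = 71.43 mm); Keeping only the common overlap: the r=11.5 cylinder at (-2, 6) partially overlaps that combined region; clipping to the common part keeps 268.03 mm² — boundary = 67.44 mm. Overall, the cross-section is a single solid region. Total boundary length (outer) = 67.44 mm.

67.44 mm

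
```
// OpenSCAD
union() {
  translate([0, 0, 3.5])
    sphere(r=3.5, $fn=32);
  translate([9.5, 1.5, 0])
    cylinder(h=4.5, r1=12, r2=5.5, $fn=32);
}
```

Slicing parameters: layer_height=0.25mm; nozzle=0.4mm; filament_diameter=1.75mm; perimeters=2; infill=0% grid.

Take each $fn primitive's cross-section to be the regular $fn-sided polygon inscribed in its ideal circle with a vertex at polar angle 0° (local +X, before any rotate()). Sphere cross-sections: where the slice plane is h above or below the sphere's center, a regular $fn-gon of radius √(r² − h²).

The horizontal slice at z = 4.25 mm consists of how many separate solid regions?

At z = 4.25 mm: the r=3.5 sphere slices to a regular 32-gon of circumradius 3.419 (√(r²−h²) with h=0.75 from center); the cone at (9.5, 1.5) contributes a regular 32-gon of circumradius 5.861 (interpolated between r1=12 and r2=5.5 at t=0.944); Merging all regions: the 2 present regions are separate (no shared area or edge), so areas and boundary lengths simply add and each stays a separate island — 2 connected regions. The result has 2 disconnected regions.

2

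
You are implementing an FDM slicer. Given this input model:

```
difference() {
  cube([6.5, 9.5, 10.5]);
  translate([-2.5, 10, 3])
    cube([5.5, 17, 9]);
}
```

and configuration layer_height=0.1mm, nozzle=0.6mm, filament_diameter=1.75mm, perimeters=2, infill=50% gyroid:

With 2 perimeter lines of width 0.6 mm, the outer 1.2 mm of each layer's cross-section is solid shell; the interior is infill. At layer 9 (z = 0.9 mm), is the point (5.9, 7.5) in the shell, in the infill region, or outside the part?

At z = 0.9 mm: the cube is present — its section is the full 6.5×9.5 rectangle; the cube at (-2.5, 10) is absent (z outside [3, 12]); After the difference (first − rest): none of the subtracted shapes is present at this height, so the 6.5×9.5 cube is unchanged — 1 connected region. Overall, the cross-section is a single solid region. The nearest boundary edge runs (6.50, 0.00)→(6.50, 9.50); distance from the point to it = 0.60 mm. The point is inside the cross-section, 0.60 mm from the nearest boundary — within the 1.2 mm shell band (2 × 0.6).

shell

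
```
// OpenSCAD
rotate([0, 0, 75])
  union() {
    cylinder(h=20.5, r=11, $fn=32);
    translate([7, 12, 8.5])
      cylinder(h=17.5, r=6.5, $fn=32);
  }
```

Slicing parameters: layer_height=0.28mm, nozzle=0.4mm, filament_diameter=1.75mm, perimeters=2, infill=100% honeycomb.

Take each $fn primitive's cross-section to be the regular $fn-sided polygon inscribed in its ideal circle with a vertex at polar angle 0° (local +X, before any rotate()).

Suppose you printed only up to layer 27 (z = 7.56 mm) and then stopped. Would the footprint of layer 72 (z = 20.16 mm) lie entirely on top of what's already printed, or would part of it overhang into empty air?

Compare the two slices. At z = 7.56: the cylinder: section is a regular 32-gon, circumradius r=11 (area = (32/2)·11.000²·sin(360°/32) = 377.69 mm²); the cylinder at (7, 12) is absent (z outside [8.5, 26]); Merging all regions: only the r=11 cylinder is present, so the union is just that shape — area = 377.69 mm²; (whole slice rotated 75° about Z — lengths, areas and connectivity unchanged). At z = 20.16: the cylinder: section is a regular 32-gon, circumradius r=11 (area = (32/2)·11.000²·sin(360°/32) = 377.69 mm²); the cylinder at (7, 12): section is a regular 32-gon, circumradius r=6.5 (area = (32/2)·6.500²·sin(360°/32) = 131.88 mm²); Merging all regions: the regions partially overlap — summed areas 509.58 mm² minus the doubly-counted overlap 24.40 mm² gives 485.18 mm² — area = 485.18 mm²; (whole slice rotated 75° about Z — lengths, areas and connectivity unchanged). Checking containment: at z = 20.16 the cross-section extends beyond the z = 7.56 cross-section by about 107.48 mm².

part overhangs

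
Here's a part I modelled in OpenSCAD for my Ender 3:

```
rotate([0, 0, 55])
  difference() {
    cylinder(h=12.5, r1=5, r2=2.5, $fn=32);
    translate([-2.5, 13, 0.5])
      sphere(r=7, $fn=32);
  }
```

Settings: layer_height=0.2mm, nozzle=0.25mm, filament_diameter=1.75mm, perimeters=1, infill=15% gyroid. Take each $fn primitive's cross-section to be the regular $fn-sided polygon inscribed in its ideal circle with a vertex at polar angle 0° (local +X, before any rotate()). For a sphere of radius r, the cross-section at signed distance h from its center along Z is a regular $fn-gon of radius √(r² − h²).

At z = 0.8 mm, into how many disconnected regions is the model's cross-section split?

1

At z = 0.8 mm: the cone (r1=5→r2=2.5) has section circumradius 4.840 here — a regular 32-gon; the r=7 sphere at (-2.5, 13) contributes a regular 32-gon of circumradius √(7²−0.3²) = 6.994; Subtracting the remaining from the first: starting from the cone, the r=7 sphere at (-2.5, 13) misses the remaining region (no effect) — 1 connected region; (whole slice rotated 55° about Z — lengths, areas and connectivity unchanged). The result has 1 disconnected region.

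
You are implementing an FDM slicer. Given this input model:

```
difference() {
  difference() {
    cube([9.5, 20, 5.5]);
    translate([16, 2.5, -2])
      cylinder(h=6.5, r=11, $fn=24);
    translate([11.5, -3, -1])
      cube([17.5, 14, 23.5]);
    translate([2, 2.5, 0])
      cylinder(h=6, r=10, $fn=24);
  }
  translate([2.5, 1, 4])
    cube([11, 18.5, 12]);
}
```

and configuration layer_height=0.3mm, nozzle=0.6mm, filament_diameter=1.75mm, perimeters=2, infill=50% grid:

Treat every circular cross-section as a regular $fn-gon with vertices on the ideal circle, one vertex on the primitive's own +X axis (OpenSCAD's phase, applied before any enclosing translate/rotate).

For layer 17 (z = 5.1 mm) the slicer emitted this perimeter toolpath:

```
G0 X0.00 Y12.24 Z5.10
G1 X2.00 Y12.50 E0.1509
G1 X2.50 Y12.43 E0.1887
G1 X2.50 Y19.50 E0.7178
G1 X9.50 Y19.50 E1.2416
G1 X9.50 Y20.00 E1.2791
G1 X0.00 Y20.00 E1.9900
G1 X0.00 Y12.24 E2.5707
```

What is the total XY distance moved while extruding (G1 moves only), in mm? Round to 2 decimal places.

34.35 mm

Sum the Euclidean lengths of each G1 segment: total = 34.35 mm.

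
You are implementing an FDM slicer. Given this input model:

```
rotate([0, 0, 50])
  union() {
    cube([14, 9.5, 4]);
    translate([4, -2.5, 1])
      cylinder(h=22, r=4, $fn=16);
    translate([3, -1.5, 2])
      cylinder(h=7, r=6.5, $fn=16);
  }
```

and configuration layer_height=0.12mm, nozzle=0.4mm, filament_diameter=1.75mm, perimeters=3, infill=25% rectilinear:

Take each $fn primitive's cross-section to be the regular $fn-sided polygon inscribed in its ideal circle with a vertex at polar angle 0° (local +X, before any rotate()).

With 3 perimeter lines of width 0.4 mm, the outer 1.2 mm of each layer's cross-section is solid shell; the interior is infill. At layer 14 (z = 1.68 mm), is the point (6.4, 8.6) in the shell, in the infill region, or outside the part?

shell

At z = 1.68 mm: the cube is present — its section is the full 14×9.5 rectangle; the cylinder at (4, -2.5): section is a regular 16-gon, circumradius r=4; the cylinder at (3, -1.5) does not reach this height (z outside [2, 9]); Combining (union): the regions partially overlap (shared area 6.18 mm²), so overlapping operands fuse into one piece — 1 connected region; (whole slice rotated 50° about Z — lengths, areas and connectivity unchanged). Overall, the cross-section is a single solid region. Undo the 50° rotation: the query point maps to (10.702, 0.625) in the un-rotated model frame. The nearest boundary edge runs (14.00, 0.00)→(7.05, 0.00); distance from the point to it = 0.63 mm. The point is inside the cross-section, 0.63 mm from the nearest boundary — within the 1.2 mm shell band (3 × 0.4).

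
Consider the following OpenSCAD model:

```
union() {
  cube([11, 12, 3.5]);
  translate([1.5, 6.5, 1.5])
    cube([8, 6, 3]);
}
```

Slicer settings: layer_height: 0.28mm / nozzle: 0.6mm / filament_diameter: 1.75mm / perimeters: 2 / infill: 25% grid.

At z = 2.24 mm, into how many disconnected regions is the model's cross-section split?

At z = 2.24 mm: the cube is present — its section is the full 11×12 rectangle; the 8×6 cube at (1.5, 6.5) contributes its full rectangle; Merging all regions: the regions partially overlap (shared area 44.00 mm²), so overlapping operands fuse into one piece — 1 connected region. The result has 1 disconnected region.

1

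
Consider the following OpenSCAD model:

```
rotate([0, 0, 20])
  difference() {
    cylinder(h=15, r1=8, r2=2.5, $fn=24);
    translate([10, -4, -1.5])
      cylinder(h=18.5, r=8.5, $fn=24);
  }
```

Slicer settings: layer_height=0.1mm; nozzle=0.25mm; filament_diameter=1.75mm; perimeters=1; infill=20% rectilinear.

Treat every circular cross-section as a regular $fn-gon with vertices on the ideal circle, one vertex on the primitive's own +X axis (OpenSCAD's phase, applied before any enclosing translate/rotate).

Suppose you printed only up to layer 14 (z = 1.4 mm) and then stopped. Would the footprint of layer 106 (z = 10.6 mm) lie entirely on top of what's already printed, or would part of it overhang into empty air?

Compare the two slices. At z = 1.4: the cone (r1=8→r2=2.5) has section circumradius 7.487 here — a regular 24-gon (area = (24/2)·7.487²·sin(360°/24) = 174.08 mm²); the r=8.5 cylinder at (10, -4) contributes a regular 24-gon of circumradius 8.5 (area = (24/2)·8.500²·sin(360°/24) = 224.40 mm²); Taking the first minus the rest: starting from the cone (174.08 mm²), the r=8.5 cylinder at (10, -4) partially overlaps it — only the 41.31 mm² overlap (of its 224.40 mm²) is removed, clipping the outline — area = 132.78 mm²; (whole slice rotated 20° about Z — lengths, areas and connectivity unchanged). At z = 10.6: the cone contributes a regular 24-gon of circumradius 4.113 (interpolated between r1=8 and r2=2.5 at t=0.707) (area = (24/2)·4.113²·sin(360°/24) = 52.55 mm²); the r=8.5 cylinder at (10, -4) contributes a regular 24-gon of circumradius 8.5 (area = (24/2)·8.500²·sin(360°/24) = 224.40 mm²); Subtracting the remaining from the first: starting from the cone (52.55 mm²), the r=8.5 cylinder at (10, -4) partially overlaps it — only the 7.10 mm² overlap (of its 224.40 mm²) is removed, clipping the outline — area = 45.45 mm²; (whole slice rotated 20° about Z — lengths, areas and connectivity unchanged). Checking containment: the cross-section at z = 10.6 is a subset of the cross-section at z = 1.4.

entirely on top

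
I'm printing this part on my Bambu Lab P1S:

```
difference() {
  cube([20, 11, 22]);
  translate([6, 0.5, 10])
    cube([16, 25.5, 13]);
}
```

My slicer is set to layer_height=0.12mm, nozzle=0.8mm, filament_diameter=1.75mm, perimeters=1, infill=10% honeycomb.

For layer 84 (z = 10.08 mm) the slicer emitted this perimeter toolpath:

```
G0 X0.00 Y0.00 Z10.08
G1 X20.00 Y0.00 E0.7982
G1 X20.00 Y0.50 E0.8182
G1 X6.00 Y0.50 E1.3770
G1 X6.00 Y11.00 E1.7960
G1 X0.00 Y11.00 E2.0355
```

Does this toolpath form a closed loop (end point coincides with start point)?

no

Start point (G0): (0.00, 0.00). End point (last G1): the path does not return to the start — open.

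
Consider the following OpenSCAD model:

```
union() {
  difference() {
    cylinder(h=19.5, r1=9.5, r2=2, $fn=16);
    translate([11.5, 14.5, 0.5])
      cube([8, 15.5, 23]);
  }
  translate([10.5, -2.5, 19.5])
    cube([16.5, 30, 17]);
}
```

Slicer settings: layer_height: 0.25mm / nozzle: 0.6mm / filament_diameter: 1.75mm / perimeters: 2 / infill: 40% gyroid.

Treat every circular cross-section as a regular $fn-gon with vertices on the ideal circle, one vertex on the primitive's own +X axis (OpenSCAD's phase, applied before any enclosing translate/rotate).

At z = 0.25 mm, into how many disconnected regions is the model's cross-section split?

At z = 0.25 mm: the cone (r1=9.5→r2=2) has section circumradius 9.404 here — a regular 16-gon; the cube at (11.5, 14.5) does not reach this height (z outside [0.5, 23.5]); Taking the first minus the rest: none of the subtracted shapes is present at this height, so the cone is unchanged — 1 connected region; the cube at (10.5, -2.5) is absent (z outside [19.5, 36.5]); Taking the union: only the result so far is present, so the union is just that shape — 1 connected region. The result has 1 disconnected region.

1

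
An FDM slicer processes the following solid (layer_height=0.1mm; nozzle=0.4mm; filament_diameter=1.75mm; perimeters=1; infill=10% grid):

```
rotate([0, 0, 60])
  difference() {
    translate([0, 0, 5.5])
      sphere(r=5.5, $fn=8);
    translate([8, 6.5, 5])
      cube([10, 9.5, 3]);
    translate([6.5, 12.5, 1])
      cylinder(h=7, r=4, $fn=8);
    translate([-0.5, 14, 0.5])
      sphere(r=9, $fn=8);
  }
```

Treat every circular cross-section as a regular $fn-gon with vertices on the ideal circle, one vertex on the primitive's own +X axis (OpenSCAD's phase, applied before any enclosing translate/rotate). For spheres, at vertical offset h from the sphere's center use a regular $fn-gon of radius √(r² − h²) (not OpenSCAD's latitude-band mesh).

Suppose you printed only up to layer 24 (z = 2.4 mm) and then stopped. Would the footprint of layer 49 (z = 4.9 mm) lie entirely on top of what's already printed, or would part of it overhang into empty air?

Compare the two slices. At z = 2.4: the sphere: section is a regular 8-gon, circumradius = √(r²−h²) = √(5.5²−3.1²) = 4.543 (area = (8/2)·4.543²·sin(360°/8) = 58.38 mm²); the cube at (8, 6.5) is absent (z outside [5, 8]); the r=4 cylinder at (6.5, 12.5) contributes a regular 8-gon of circumradius 4 (area = (8/2)·4.000²·sin(360°/8) = 45.25 mm²); the r=9 sphere at (-0.5, 14) contributes a regular 8-gon of circumradius √(9²−1.9²) = 8.797 (area = (8/2)·8.797²·sin(360°/8) = 218.89 mm²); Taking the first minus the rest: starting from the r=5.5 sphere (58.38 mm²), the r=4 cylinder at (6.5, 12.5) misses the remaining region (no effect); the r=9 sphere at (-0.5, 14) misses the remaining region (no effect) — area = 58.38 mm²; (whole slice rotated 60° about Z — lengths, areas and connectivity unchanged). At z = 4.9: the r=5.5 sphere slices to a regular 8-gon of circumradius 5.467 (√(r²−h²) with h=0.6 from center) (area = (8/2)·5.467²·sin(360°/8) = 84.54 mm²); the cube at (8, 6.5) does not reach this height (z outside [5, 8]); the r=4 cylinder at (6.5, 12.5) gives a regular 8-gon of circumradius 4 (constant along its height) (area = (8/2)·4.000²·sin(360°/8) = 45.25 mm²); the r=9 sphere at (-0.5, 14) contributes a regular 8-gon of circumradius √(9²−4.4²) = 7.851 (area = (8/2)·7.851²·sin(360°/8) = 174.34 mm²); After the difference (first − rest): starting from the r=5.5 sphere (84.54 mm²), the r=4 cylinder at (6.5, 12.5) misses the remaining region (no effect); the r=9 sphere at (-0.5, 14) misses the remaining region (no effect) — area = 84.54 mm²; (whole slice rotated 60° about Z — lengths, areas and connectivity unchanged). Checking containment: at z = 4.9 the cross-section extends beyond the z = 2.4 cross-section by about 26.16 mm².

part overhangs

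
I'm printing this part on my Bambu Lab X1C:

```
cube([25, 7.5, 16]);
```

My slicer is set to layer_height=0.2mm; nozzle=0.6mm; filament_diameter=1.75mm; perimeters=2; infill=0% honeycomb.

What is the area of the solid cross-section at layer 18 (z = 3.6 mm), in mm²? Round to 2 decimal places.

187.50 mm²

At z = 3.6 mm: the cube (footprint 25×7.5) is included at this height (area 187.50 mm²). Overall, the cross-section is a single solid region. Net area = 187.50 mm².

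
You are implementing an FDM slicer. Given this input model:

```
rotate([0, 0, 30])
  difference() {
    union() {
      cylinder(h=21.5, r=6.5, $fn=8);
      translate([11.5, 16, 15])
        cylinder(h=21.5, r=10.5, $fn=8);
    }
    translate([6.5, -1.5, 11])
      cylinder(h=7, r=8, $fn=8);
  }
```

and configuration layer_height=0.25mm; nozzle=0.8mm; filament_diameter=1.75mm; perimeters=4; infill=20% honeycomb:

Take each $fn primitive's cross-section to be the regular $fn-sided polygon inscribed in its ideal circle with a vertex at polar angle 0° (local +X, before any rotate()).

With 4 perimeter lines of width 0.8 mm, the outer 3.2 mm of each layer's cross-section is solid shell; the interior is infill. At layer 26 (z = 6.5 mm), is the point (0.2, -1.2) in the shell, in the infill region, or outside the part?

infill

At z = 6.5 mm: the r=6.5 cylinder contributes a regular 8-gon of circumradius 6.5; the cylinder at (11.5, 16) is not intersected at this z (z outside [15, 36.5]); Merging all regions: only the r=6.5 cylinder is present, so the union is just that shape — 1 connected region; the cylinder at (6.5, -1.5) is absent (z outside [11, 18]); Subtracting the remaining from the first: none of the subtracted shapes is present at this height, so that combined region is unchanged — 1 connected region; (rotated 30° about Z; rotation is an isometry so areas/perimeters/island counts are preserved). Overall, the cross-section is a single solid region. Undo the 30° rotation: the query point maps to (-0.427, -1.139) in the un-rotated model frame. The nearest boundary edge runs (-4.60, -4.60)→(-0.00, -6.50); distance from the point to it = 4.79 mm. The point is inside the cross-section and 4.79 mm from the nearest boundary — more than the 3.2 mm shell width (4 × 0.8), so it's in the infill interior.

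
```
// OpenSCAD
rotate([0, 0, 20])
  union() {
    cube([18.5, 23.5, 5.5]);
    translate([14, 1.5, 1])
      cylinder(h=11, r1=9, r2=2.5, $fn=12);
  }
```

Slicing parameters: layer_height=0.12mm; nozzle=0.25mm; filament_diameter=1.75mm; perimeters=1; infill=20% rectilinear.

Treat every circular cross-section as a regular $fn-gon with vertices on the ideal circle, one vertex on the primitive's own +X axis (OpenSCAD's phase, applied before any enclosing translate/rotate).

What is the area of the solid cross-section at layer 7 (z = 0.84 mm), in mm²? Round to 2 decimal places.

At z = 0.84 mm: the cube (footprint 18.5×23.5) is included at this height (area 434.75 mm²); the cone at (14, 1.5) is absent (z outside [1, 12]); Combining (union): only the 18.5×23.5 cube is present, so the union is just that shape — area = 434.75 mm²; (whole slice rotated 20° about Z — lengths, areas and connectivity unchanged). Overall, the cross-section is a single solid region. Net area = 434.75 mm².

434.75 mm²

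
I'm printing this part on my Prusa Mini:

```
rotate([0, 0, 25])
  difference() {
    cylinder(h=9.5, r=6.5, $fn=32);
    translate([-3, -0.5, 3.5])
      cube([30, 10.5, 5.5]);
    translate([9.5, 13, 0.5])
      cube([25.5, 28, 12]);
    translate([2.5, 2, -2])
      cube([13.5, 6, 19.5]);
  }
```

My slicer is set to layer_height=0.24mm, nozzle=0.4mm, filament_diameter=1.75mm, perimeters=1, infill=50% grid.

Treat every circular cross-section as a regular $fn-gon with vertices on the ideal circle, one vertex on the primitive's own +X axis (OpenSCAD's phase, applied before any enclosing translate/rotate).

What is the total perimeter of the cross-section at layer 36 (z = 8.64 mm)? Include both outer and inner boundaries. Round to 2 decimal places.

42.63 mm

At z = 8.64 mm: the r=6.5 cylinder gives a regular 32-gon of circumradius 6.5 (constant along its height) (perimeter = 2·32·6.500·sin(180°/32) = 40.78 mm); the cube at (-3, -0.5) (footprint 30×10.5) is included at this height (perimeter 81.00 mm); the cube at (9.5, 13) is present — its section is the full 25.5×28 rectangle (perimeter 107.00 mm); the 13.5×6 cube at (2.5, 2) contributes its full rectangle (perimeter 39.00 mm); Subtracting the remaining from the first: starting from the r=6.5 cylinder, the 30×10.5 cube at (-3, -0.5) partially overlaps it — only the 56.43 mm² overlap (of its 315.00 mm²) is removed, clipping the outline; the 25.5×28 cube at (9.5, 13) misses the remaining region (no effect); the 13.5×6 cube at (2.5, 2) misses the remaining region (no effect) — boundary = 42.63 mm; (rotated 25° about Z; rotation is an isometry so areas/perimeters/island counts are preserved). Overall, the cross-section is a single solid region. Total boundary length (outer) = 42.63 mm.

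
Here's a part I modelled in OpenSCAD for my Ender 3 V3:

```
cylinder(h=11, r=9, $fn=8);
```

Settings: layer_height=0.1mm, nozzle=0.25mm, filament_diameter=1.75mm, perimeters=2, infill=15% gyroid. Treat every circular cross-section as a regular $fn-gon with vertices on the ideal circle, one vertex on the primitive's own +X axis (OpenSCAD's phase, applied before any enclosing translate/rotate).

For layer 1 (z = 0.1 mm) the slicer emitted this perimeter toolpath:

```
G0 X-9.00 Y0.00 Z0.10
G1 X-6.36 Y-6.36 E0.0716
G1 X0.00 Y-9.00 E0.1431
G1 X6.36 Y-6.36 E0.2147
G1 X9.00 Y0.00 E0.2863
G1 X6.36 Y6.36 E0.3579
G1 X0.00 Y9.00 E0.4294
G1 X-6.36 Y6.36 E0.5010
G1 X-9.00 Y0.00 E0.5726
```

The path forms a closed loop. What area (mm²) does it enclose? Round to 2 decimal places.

Apply the shoelace formula to the sequence of (X, Y) vertices; enclosed area = 228.96 mm².

228.96 mm²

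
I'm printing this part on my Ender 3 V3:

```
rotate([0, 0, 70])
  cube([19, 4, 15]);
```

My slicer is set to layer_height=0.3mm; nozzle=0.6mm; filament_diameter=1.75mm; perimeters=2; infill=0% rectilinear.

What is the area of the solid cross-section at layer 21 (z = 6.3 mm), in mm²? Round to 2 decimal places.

76.00 mm²

At z = 6.3 mm: the cube is present — its section is the full 19×4 rectangle (area 76.00 mm²); (rotated 70° about Z; rotation is an isometry so areas/perimeters/island counts are preserved). Overall, the cross-section is a single solid region. Net area = 76.00 mm².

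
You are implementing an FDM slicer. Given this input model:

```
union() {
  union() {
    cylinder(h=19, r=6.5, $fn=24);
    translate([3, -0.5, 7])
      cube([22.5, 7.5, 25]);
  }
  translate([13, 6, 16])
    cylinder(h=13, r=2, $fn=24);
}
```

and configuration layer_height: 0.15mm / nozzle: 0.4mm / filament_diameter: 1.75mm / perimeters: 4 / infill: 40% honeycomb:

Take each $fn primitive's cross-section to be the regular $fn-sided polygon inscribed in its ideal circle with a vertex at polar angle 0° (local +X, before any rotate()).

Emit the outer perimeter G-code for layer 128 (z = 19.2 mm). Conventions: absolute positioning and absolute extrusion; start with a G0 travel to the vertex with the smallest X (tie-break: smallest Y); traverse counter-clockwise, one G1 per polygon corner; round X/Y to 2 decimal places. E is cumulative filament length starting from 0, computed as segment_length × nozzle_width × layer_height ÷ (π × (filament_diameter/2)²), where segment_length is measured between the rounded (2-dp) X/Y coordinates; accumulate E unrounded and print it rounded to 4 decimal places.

At z = 19.2 mm: the cylinder is absent (z outside [0, 19]); the cube at (3, -0.5) (footprint 22.5×7.5) is included at this height; Merging all regions: only the 22.5×7.5 cube at (3, -0.5) is present, so the union is just that shape — 1 connected region; the cylinder at (13, 6): section is a regular 24-gon, circumradius r=2; Taking the union: the regions partially overlap (shared area 10.01 mm²), so overlapping operands fuse into one piece — 1 connected region. The outline is a single polygon with 13 vertices. Extrusion per mm of travel: 0.4 × 0.15 / (π × 0.875²) = 0.024945. Accumulating E over each segment gives final E = 1.5144.

G0 X3.00 Y-0.50 Z19.20
G1 X25.50 Y-0.50 E0.5613
G1 X25.50 Y7.00 E0.7484
G1 X14.73 Y7.00 E1.0170
G1 X14.41 Y7.41 E1.0300
G1 X14.00 Y7.73 E1.0430
G1 X13.52 Y7.93 E1.0559
G1 X13.00 Y8.00 E1.0690
G1 X12.48 Y7.93 E1.0821
G1 X12.00 Y7.73 E1.0951
G1 X11.59 Y7.41 E1.1081
G1 X11.27 Y7.00 E1.1210
G1 X3.00 Y7.00 E1.3273
G1 X3.00 Y-0.50 E1.5144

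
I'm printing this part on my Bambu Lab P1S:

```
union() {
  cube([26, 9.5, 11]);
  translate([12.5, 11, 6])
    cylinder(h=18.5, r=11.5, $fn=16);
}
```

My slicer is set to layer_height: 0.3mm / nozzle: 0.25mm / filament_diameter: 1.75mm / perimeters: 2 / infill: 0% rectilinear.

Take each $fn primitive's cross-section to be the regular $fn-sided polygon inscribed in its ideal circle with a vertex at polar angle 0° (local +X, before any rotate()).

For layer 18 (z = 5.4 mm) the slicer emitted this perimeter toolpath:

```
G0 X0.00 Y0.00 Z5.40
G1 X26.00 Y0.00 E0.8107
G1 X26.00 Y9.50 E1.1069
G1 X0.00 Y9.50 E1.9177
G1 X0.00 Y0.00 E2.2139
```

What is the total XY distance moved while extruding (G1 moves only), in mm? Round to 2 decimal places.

Sum the Euclidean lengths of each G1 segment: total = 71.00 mm.

71.00 mm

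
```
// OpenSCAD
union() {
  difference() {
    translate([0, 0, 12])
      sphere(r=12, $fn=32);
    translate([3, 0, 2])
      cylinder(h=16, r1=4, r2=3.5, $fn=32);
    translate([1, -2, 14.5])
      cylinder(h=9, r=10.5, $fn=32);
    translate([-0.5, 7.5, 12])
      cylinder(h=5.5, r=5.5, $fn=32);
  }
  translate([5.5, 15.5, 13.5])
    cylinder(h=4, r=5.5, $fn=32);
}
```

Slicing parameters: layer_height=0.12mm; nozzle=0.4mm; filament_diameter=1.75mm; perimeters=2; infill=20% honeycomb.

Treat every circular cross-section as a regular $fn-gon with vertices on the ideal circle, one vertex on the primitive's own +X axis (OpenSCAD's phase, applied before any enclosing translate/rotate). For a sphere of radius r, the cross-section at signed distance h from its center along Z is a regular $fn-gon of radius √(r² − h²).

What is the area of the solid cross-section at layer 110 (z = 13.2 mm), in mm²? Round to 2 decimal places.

317.42 mm²

At z = 13.2 mm: the r=12 sphere contributes a regular 32-gon of circumradius √(12²−1.2²) = 11.940 (area = (32/2)·11.940²·sin(360°/32) = 444.99 mm²); the cone at (3, 0) contributes a regular 32-gon of circumradius 3.650 (interpolated between r1=4 and r2=3.5 at t=0.700) (area = (32/2)·3.650²·sin(360°/32) = 41.59 mm²); the cylinder at (1, -2) is not intersected at this z (z outside [14.5, 23.5]); the r=5.5 cylinder at (-0.5, 7.5) gives a regular 32-gon of circumradius 5.5 (constant along its height) (area = (32/2)·5.500²·sin(360°/32) = 94.42 mm²); After the difference (first − rest): starting from the r=12 sphere (444.99 mm²), the cone at (3, 0) lies wholly inside it (removes its full 41.59 mm² and its 22.90 mm outline becomes a hole wall); the r=5.5 cylinder at (-0.5, 7.5) partially overlaps it — only the 85.98 mm² overlap (of its 94.42 mm²) is removed, clipping the outline — area = 317.42 mm²; the cylinder at (5.5, 15.5) does not reach this height (z outside [13.5, 17.5]); Combining (union): only the result so far is present, so the union is just that shape — area = 317.42 mm². Overall, the cross-section is a single solid region. Net area = 317.42 mm².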